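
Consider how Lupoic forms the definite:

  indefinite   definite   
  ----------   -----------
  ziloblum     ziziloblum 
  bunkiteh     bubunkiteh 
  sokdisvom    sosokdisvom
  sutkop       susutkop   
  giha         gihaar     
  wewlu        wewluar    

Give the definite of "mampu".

ziloblum and wewlu both have last vowel 'u' yet inflect differently (ziziloblum, wewluar), so the last vowel is not what conditions the rule; whether the stem ends in a vowel or a consonant is.
"mampu" ends in a vowel. The stems ending in a vowel (giha → gihaar, wewlu → wewluar) add -ar.
The other pattern: stems ending in a consonant repeat the first consonant+vowel as a prefix.
So mampu → mampuar.

mampuar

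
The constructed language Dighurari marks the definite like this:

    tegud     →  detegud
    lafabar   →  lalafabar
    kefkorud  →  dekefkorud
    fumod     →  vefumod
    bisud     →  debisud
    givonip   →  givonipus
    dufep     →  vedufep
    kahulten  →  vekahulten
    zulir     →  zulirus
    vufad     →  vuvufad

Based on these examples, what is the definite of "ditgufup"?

deditgufup

dufep and givonip both end in -p yet inflect differently (vedufep, givonipus), so the final letter is not what conditions the rule; the last vowel is.
"ditgufup" has last vowel 'u'. The stems whose last vowel is 'u' (tegud → detegud, kefkorud → dekefkorud, bisud → debisud) add the prefix de-.
The other patterns: stems whose last vowel is 'e' or 'o' add the prefix ve-; stems whose last vowel is 'i' add -us; stems whose last vowel is 'a' repeat the first consonant+vowel as a prefix.
So ditgufup → deditgufup.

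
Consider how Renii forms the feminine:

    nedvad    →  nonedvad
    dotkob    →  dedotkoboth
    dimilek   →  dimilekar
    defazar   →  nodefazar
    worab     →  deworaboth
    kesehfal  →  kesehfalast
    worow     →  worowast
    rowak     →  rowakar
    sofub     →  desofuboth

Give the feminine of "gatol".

worab and defazar both have last vowel 'a' yet inflect differently (deworaboth, nodefazar), so the last vowel is not what conditions the rule; the final letter is.
"gatol" ends in -l. The one such stem in the data (kesehfal → kesehfalast) adds -ast, so the same rule applies.
The other patterns: stems ending in -b add de- … -oth around the stem; stems ending in -d or -r add the prefix no-; stems ending in -k add -ar.
So gatol → gatolast.

gatolast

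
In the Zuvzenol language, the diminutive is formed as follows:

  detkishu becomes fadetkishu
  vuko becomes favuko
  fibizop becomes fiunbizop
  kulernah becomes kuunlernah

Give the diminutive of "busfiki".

fabusfiki

"busfiki" ends in a vowel. The stems ending in a vowel (detkishu → fadetkishu, vuko → favuko) add the prefix fa-.
The other pattern: stems ending in a consonant insert -un- after the first vowel.
So busfiki → fabusfiki.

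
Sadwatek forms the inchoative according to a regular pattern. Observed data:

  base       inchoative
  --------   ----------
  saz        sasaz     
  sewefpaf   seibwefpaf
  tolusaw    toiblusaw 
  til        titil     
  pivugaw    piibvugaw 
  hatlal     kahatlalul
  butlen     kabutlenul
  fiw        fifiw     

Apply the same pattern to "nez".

til and hatlal both end in -l yet inflect differently (titil, kahatlalul), so the final letter is not what conditions the rule; the number of vowels is.
"nez" has 1 vowel. The stems with 1 vowel (saz → sasaz, fiw → fifiw, til → titil) repeat the first consonant+vowel as a prefix.
So nez → nenez.

nenez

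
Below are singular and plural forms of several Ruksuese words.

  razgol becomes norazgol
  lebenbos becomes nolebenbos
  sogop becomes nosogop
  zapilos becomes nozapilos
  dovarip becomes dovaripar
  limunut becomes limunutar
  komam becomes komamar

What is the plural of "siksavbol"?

nosiksavbol

sogop and dovarip both end in -p yet inflect differently (nosogop, dovaripar), so the final letter is not what conditions the rule; the last vowel is.
"siksavbol" has last vowel 'o'. The stems whose last vowel is 'o' (razgol → norazgol, lebenbos → nolebenbos, sogop → nosogop) add the prefix no-.
So siksavbol → nosiksavbol.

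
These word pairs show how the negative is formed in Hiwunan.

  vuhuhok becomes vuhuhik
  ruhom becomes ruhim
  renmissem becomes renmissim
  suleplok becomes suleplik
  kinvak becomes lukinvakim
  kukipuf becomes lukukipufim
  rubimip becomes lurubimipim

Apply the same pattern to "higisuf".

vuhuhok and kinvak both end in -k yet inflect differently (vuhuhik, lukinvakim), so the final letter is not what conditions the rule; the last vowel is.
"higisuf" has last vowel 'u'. The one such stem in the data (kukipuf → lukukipufim) adds lu- … -im around the stem, so the same rule applies.
So higisuf → luhigisufim.

luhigisufim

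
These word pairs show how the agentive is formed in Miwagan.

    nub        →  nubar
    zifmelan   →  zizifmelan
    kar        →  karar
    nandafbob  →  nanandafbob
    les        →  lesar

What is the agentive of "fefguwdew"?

nandafbob and nub both end in -b yet inflect differently (nanandafbob, nubar), so the final letter is not what conditions the rule; the number of vowels is.
"fefguwdew" has 3 vowels. The stems with 3 vowels (zifmelan → zizifmelan, nandafbob → nanandafbob) repeat the first consonant+vowel as a prefix.
So fefguwdew → fefefguwdew.

fefefguwdew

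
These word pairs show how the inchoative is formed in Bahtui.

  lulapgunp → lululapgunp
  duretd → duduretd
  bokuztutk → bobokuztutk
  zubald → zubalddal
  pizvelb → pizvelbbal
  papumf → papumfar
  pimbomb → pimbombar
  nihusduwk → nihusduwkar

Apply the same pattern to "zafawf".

duretd and zubald both end in -d yet inflect differently (duduretd, zubalddal), so the final letter is not what conditions the rule; the second-to-last letter is.
"zafawf" has second-to-last letter 'w'. The one such stem in the data (nihusduwk → nihusduwkar) adds -ar, so the same rule applies.
The other patterns: stems whose second-to-last letter is 'n' or 't' repeat the first consonant+vowel as a prefix; stems whose second-to-last letter is 'l' double the final consonant and add -al.
So zafawf → zafawfar.

zafawfar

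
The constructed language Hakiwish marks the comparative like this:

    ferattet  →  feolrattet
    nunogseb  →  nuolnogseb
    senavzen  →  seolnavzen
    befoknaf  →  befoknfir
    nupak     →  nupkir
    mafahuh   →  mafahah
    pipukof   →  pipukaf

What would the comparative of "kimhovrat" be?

kimhovrtir

befoknaf and pipukof both end in -f yet inflect differently (befoknfir, pipukaf), so the final letter is not what conditions the rule; the last vowel is.
"kimhovrat" has last vowel 'a'. The stems whose last vowel is 'a' (befoknaf → befoknfir, nupak → nupkir) delete the last vowel and add -ir.
The other patterns: stems whose last vowel is 'e' insert -ol- after the first vowel; stems whose last vowel is 'o' or 'u' change the last vowel to 'a'.
So kimhovrat → kimhovrtir.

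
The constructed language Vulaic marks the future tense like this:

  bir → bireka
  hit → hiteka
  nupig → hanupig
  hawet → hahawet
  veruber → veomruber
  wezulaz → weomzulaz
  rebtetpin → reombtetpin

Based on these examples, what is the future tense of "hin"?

hineka

hit and hawet both end in -t yet inflect differently (hiteka, hahawet), so the final letter is not what conditions the rule; the number of vowels is.
"hin" has 1 vowel. The stems with 1 vowel (bir → bireka, hit → hiteka) add -eka.
The other patterns: stems with 2 vowels add the prefix ha-; stems with 3 vowels insert -om- after the first vowel.
So hin → hineka.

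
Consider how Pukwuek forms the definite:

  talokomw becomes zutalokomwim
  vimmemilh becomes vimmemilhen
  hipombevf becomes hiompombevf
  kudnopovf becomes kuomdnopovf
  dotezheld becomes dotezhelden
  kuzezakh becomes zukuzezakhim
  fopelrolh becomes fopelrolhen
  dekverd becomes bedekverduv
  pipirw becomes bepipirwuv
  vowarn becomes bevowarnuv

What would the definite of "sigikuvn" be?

siomgikuvn

dekverd and dotezheld both end in -d yet inflect differently (bedekverduv, dotezhelden), so the final letter is not what conditions the rule; the second-to-last letter is.
"sigikuvn" has second-to-last letter 'v'. The stems whose second-to-last letter is 'v' (hipombevf → hiompombevf, kudnopovf → kuomdnopovf) insert -om- after the first vowel.
The other patterns: stems whose second-to-last letter is 'r' add be- … -uv around the stem; stems whose second-to-last letter is 'l' add -en; stems whose second-to-last letter is 'k' or 'm' add zu- … -im around the stem.
So sigikuvn → siomgikuvn.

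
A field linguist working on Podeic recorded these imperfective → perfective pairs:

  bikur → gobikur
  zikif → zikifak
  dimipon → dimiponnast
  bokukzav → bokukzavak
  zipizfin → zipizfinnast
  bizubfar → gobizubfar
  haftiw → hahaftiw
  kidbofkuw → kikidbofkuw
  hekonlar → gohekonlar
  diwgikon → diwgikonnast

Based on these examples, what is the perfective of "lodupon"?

loduponnast

"lodupon" ends in -n. The stems ending in -n (dimipon → dimiponnast, diwgikon → diwgikonnast, zipizfin → zipizfinnast) double the final consonant and add -ast.
So lodupon → loduponnast.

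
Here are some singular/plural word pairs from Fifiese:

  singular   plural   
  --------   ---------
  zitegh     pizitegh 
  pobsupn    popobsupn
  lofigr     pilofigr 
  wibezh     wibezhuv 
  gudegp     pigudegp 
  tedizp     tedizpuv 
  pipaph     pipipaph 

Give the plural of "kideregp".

wibezh and zitegh both end in -h yet inflect differently (wibezhuv, pizitegh), so the final letter is not what conditions the rule; the second-to-last letter is.
"kideregp" has second-to-last letter 'g'. The stems whose second-to-last letter is 'g' (zitegh → pizitegh, gudegp → pigudegp, lofigr → pilofigr) add the prefix pi-.
The other patterns: stems whose second-to-last letter is 'z' add -uv; stems whose second-to-last letter is 'p' repeat the first consonant+vowel as a prefix.
So kideregp → pikideregp.

pikideregp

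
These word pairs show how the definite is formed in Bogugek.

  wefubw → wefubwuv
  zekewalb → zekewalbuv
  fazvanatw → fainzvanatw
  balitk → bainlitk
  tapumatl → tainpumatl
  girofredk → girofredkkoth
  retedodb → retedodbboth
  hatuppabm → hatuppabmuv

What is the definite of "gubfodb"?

gubfodbboth

girofredk and balitk both end in -k yet inflect differently (girofredkkoth, bainlitk), so the final letter is not what conditions the rule; the second-to-last letter is.
"gubfodb" has second-to-last letter 'd'. The stems whose second-to-last letter is 'd' (retedodb → retedodbboth, girofredk → girofredkkoth) double the final consonant and add -oth.
So gubfodb → gubfodbboth.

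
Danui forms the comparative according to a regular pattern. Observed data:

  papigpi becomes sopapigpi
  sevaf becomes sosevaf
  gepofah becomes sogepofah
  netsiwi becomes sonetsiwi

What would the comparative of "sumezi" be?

sosumezi

Every pair shown (papigpi → sopapigpi, sevaf → sosevaf, gepofah → sogepofah, …) follows the same rule: add the prefix so-.
So sumezi → sosumezi.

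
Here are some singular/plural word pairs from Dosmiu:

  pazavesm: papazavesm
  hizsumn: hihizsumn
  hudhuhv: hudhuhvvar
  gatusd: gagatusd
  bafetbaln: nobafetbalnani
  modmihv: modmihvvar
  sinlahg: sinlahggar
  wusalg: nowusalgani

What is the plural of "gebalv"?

nogebalvani

wusalg and sinlahg both end in -g yet inflect differently (nowusalgani, sinlahggar), so the final letter is not what conditions the rule; the second-to-last letter is.
"gebalv" has second-to-last letter 'l'. The stems whose second-to-last letter is 'l' (bafetbaln → nobafetbalnani, wusalg → nowusalgani) add no- … -ani around the stem.
The other patterns: stems whose second-to-last letter is 'h' double the final consonant and add -ar; stems whose second-to-last letter is 'm' or 's' repeat the first consonant+vowel as a prefix.
So gebalv → nogebalvani.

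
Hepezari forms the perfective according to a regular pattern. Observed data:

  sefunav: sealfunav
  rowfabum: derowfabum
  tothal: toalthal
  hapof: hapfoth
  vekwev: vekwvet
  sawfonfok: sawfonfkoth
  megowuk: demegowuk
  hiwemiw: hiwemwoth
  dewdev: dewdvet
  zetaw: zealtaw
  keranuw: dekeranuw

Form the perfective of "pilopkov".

"pilopkov" has last vowel 'o'. The stems whose last vowel is 'o' (sawfonfok → sawfonfkoth, hapof → hapfoth) delete the last vowel and add -oth.
The other patterns: stems whose last vowel is 'u' add the prefix de-; stems whose last vowel is 'e' delete the last vowel and add -et; stems whose last vowel is 'a' insert -al- after the first vowel.
So pilopkov → pilopkvoth.

pilopkvoth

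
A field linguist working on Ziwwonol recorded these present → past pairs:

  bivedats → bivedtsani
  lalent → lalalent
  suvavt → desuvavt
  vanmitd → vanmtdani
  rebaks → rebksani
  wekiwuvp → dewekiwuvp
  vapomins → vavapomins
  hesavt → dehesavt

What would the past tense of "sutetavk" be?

lalent and suvavt both end in -t yet inflect differently (lalalent, desuvavt), so the final letter is not what conditions the rule; the second-to-last letter is.
"sutetavk" has second-to-last letter 'v'. The stems whose second-to-last letter is 'v' (wekiwuvp → dewekiwuvp, suvavt → desuvavt, hesavt → dehesavt) add the prefix de-.
The other patterns: stems whose second-to-last letter is 'n' repeat the first consonant+vowel as a prefix; stems whose second-to-last letter is 'k' or 't' delete the last vowel and add -ani.
So sutetavk → desutetavk.

desutetavk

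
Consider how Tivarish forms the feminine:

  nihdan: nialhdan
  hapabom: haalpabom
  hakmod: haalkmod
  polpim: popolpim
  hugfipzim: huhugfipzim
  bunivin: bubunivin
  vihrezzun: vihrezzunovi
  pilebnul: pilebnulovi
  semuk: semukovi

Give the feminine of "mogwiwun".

hapabom and polpim both end in -m yet inflect differently (haalpabom, popolpim), so the final letter is not what conditions the rule; the last vowel is.
"mogwiwun" has last vowel 'u'. The stems whose last vowel is 'u' (vihrezzun → vihrezzunovi, pilebnul → pilebnulovi, semuk → semukovi) add -ovi.
The other patterns: stems whose last vowel is 'a' or 'o' insert -al- after the first vowel; stems whose last vowel is 'i' repeat the first consonant+vowel as a prefix.
So mogwiwun → mogwiwunovi.

mogwiwunovi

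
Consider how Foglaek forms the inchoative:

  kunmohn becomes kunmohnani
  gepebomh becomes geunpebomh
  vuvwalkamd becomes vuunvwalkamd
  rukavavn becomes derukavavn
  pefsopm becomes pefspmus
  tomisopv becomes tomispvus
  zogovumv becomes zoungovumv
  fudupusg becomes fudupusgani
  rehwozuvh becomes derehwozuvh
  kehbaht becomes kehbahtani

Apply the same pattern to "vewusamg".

veunwusamg

zogovumv and tomisopv both end in -v yet inflect differently (zoungovumv, tomispvus), so the final letter is not what conditions the rule; the second-to-last letter is.
"vewusamg" has second-to-last letter 'm'. The stems whose second-to-last letter is 'm' (vuvwalkamd → vuunvwalkamd, zogovumv → zoungovumv, gepebomh → geunpebomh) insert -un- after the first vowel.
So vewusamg → veunwusamg.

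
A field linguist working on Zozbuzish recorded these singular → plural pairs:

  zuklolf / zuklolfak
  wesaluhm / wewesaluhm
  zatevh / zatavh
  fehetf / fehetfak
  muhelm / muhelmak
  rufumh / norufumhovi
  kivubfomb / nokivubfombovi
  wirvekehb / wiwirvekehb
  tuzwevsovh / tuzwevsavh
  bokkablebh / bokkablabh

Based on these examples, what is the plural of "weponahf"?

weweponahf

"weponahf" has second-to-last letter 'h'. The stems whose second-to-last letter is 'h' (wesaluhm → wewesaluhm, wirvekehb → wiwirvekehb) repeat the first consonant+vowel as a prefix.
The other patterns: stems whose second-to-last letter is 'm' add no- … -ovi around the stem; stems whose second-to-last letter is 'l' or 't' add -ak; stems whose second-to-last letter is 'b' or 'v' change the last vowel to 'a'.
So weponahf → weweponahf.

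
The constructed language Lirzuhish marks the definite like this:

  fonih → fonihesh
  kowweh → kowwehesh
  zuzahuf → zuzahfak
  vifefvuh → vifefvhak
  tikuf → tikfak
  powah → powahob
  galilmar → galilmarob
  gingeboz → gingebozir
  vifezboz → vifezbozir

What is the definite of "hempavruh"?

hempavrhak

"hempavruh" has last vowel 'u'. The stems whose last vowel is 'u' (zuzahuf → zuzahfak, vifefvuh → vifefvhak, tikuf → tikfak) delete the last vowel and add -ak.
So hempavruh → hempavrhak.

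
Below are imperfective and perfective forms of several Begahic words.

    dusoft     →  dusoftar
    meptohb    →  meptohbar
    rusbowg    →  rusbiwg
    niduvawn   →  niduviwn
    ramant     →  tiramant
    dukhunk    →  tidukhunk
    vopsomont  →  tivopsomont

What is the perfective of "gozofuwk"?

"gozofuwk" has second-to-last letter 'w'. The stems whose second-to-last letter is 'w' (niduvawn → niduviwn, rusbowg → rusbiwg) change the last vowel to 'i'.
The other patterns: stems whose second-to-last letter is 'n' add the prefix ti-; stems whose second-to-last letter is 'f' or 'h' add -ar.
So gozofuwk → gozofiwk.

gozofiwk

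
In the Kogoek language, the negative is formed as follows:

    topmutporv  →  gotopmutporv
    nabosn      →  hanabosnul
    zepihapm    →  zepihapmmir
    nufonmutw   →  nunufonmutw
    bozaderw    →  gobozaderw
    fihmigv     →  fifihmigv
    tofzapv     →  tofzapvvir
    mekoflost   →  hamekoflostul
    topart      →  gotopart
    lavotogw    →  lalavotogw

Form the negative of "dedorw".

mekoflost and topart both end in -t yet inflect differently (hamekoflostul, gotopart), so the final letter is not what conditions the rule; the second-to-last letter is.
"dedorw" has second-to-last letter 'r'. The stems whose second-to-last letter is 'r' (topart → gotopart, bozaderw → gobozaderw, topmutporv → gotopmutporv) add the prefix go-.
So dedorw → godedorw.

godedorw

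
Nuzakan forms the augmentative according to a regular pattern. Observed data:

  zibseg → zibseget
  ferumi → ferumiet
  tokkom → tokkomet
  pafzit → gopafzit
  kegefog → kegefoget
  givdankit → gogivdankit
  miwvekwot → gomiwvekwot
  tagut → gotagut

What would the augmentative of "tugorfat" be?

gotugorfat

givdankit and ferumi both have last vowel 'i' yet inflect differently (gogivdankit, ferumiet), so the last vowel is not what conditions the rule; the final letter is.
"tugorfat" ends in -t. The stems ending in -t (givdankit → gogivdankit, miwvekwot → gomiwvekwot, tagut → gotagut) add the prefix go-.
The other pattern: stems ending in -g, -i or -m add -et.
So tugorfat → gotugorfat.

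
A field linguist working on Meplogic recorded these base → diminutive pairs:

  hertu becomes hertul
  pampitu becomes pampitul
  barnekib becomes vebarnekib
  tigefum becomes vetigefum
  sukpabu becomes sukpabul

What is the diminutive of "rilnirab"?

pampitu and tigefum both have last vowel 'u' yet inflect differently (pampitul, vetigefum), so the last vowel is not what conditions the rule; the final letter is.
"rilnirab" ends in -b. The one such stem in the data (barnekib → vebarnekib) adds the prefix ve-, so the same rule applies.
So rilnirab → verilnirab.

verilnirab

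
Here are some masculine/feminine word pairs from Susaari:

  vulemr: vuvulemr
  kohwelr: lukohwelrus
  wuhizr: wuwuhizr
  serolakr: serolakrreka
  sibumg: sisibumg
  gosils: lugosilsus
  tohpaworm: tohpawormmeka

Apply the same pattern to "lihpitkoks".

vulemr and kohwelr both end in -r yet inflect differently (vuvulemr, lukohwelrus), so the final letter is not what conditions the rule; the second-to-last letter is.
"lihpitkoks" has second-to-last letter 'k'. The one such stem in the data (serolakr → serolakrreka) doubles the final consonant and adds -eka (as does tohpaworm), so the same rule applies.
The other patterns: stems whose second-to-last letter is 'm' or 'z' repeat the first consonant+vowel as a prefix; stems whose second-to-last letter is 'l' add lu- … -us around the stem.
So lihpitkoks → lihpitkoksseka.

lihpitkoksseka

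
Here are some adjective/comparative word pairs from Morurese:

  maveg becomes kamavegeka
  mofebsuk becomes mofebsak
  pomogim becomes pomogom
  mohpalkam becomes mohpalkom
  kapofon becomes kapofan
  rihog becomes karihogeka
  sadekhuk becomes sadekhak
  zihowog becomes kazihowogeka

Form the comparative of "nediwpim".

nediwpom

zihowog and kapofon both have last vowel 'o' yet inflect differently (kazihowogeka, kapofan), so the last vowel is not what conditions the rule; the final letter is.
"nediwpim" ends in -m. The stems ending in -m (mohpalkam → mohpalkom, pomogim → pomogom) change the last vowel to 'o'.
So nediwpim → nediwpom.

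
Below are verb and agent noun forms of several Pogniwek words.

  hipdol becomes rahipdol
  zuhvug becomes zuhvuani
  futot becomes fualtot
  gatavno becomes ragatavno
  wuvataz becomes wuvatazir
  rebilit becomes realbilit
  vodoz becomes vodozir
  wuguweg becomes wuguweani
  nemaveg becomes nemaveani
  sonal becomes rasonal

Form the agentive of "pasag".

futot and vodoz both have last vowel 'o' yet inflect differently (fualtot, vodozir), so the last vowel is not what conditions the rule; the final letter is.
"pasag" ends in -g. The stems ending in -g (wuguweg → wuguweani, nemaveg → nemaveani, zuhvug → zuhvuani) drop the final letter and add -ani.
The other patterns: stems ending in -t insert -al- after the first vowel; stems ending in -z add -ir; stems ending in -l or -o add the prefix ra-.
So pasag → pasaani.

pasaani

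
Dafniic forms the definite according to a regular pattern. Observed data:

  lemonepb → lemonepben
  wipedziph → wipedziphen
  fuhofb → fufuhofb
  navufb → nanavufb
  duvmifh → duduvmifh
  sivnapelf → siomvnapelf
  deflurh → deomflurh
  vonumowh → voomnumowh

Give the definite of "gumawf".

lemonepb and fuhofb both end in -b yet inflect differently (lemonepben, fufuhofb), so the final letter is not what conditions the rule; the second-to-last letter is.
"gumawf" has second-to-last letter 'w'. The one such stem in the data (vonumowh → voomnumowh) inserts -om- after the first vowel (as do sivnapelf, deflurh), so the same rule applies.
The other patterns: stems whose second-to-last letter is 'p' add -en; stems whose second-to-last letter is 'f' repeat the first consonant+vowel as a prefix.
So gumawf → guommawf.

guommawf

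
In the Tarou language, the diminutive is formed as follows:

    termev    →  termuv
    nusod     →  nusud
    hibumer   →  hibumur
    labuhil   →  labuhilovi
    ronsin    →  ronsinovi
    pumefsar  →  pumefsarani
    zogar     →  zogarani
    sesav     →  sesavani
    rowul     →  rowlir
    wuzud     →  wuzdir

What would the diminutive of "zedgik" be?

zedgikovi

hibumer and pumefsar both end in -r yet inflect differently (hibumur, pumefsarani), so the final letter is not what conditions the rule; the last vowel is.
"zedgik" has last vowel 'i'. The stems whose last vowel is 'i' (labuhil → labuhilovi, ronsin → ronsinovi) add -ovi.
So zedgik → zedgikovi.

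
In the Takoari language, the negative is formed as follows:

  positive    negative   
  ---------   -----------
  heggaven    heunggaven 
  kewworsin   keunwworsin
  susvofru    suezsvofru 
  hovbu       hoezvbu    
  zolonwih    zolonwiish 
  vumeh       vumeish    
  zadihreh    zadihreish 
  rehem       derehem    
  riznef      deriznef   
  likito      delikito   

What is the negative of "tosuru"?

"tosuru" ends in -u. The stems ending in -u (susvofru → suezsvofru, hovbu → hoezvbu) insert -ez- after the first vowel.
The other patterns: stems ending in -n insert -un- after the first vowel; stems ending in -h drop the final letter and add -ish; stems ending in -f, -m or -o add the prefix de-.
So tosuru → toezsuru.

toezsuru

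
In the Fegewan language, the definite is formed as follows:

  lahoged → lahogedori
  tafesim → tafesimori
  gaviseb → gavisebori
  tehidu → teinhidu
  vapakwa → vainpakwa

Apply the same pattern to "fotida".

tafesim and tehidu both begin with t- yet inflect differently (tafesimori, teinhidu), so the first letter is not what conditions the rule; whether the stem ends in a vowel or a consonant is.
"fotida" ends in a vowel. The stems ending in a vowel (vapakwa → vainpakwa, tehidu → teinhidu) insert -in- after the first vowel.
The other pattern: stems ending in a consonant add -ori.
So fotida → fointida.

fointida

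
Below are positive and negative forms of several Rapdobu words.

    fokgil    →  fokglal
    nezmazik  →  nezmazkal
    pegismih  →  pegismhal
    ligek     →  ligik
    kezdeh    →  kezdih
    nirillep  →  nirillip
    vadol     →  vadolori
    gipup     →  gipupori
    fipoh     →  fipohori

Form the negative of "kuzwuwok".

kuzwuwokori

nezmazik and ligek both end in -k yet inflect differently (nezmazkal, ligik), so the final letter is not what conditions the rule; the last vowel is.
"kuzwuwok" has last vowel 'o'. The stems whose last vowel is 'o' (vadol → vadolori, fipoh → fipohori) add -ori.
The other patterns: stems whose last vowel is 'i' delete the last vowel and add -al; stems whose last vowel is 'e' change the last vowel to 'i'.
So kuzwuwok → kuzwuwokori.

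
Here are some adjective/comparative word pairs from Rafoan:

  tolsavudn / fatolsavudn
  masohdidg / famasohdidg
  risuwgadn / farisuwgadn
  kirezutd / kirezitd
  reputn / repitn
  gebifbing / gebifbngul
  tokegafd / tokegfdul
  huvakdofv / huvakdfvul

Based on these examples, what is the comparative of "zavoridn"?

tolsavudn and reputn both end in -n yet inflect differently (fatolsavudn, repitn), so the final letter is not what conditions the rule; the second-to-last letter is.
"zavoridn" has second-to-last letter 'd'. The stems whose second-to-last letter is 'd' (tolsavudn → fatolsavudn, masohdidg → famasohdidg, risuwgadn → farisuwgadn) add the prefix fa-.
So zavoridn → fazavoridn.

fazavoridn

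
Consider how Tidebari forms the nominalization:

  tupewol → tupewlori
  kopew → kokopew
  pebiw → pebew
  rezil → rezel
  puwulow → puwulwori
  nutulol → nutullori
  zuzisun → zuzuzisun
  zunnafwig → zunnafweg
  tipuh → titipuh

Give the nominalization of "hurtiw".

hurtew

puwulow and kopew both end in -w yet inflect differently (puwulwori, kokopew), so the final letter is not what conditions the rule; the last vowel is.
"hurtiw" has last vowel 'i'. The stems whose last vowel is 'i' (rezil → rezel, zunnafwig → zunnafweg, pebiw → pebew) change the last vowel to 'e'.
The other patterns: stems whose last vowel is 'o' delete the last vowel and add -ori; stems whose last vowel is 'e' or 'u' repeat the first consonant+vowel as a prefix.
So hurtiw → hurtew.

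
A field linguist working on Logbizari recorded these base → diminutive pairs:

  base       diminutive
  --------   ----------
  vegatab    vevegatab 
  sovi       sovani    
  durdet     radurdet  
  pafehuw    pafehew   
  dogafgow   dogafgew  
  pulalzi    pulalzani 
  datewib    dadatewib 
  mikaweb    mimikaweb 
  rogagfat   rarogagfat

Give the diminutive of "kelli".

kellani

sovi and datewib both have last vowel 'i' yet inflect differently (sovani, dadatewib), so the last vowel is not what conditions the rule; the final letter is.
"kelli" ends in -i. The stems ending in -i (sovi → sovani, pulalzi → pulalzani) drop the final letter and add -ani.
So kelli → kellani.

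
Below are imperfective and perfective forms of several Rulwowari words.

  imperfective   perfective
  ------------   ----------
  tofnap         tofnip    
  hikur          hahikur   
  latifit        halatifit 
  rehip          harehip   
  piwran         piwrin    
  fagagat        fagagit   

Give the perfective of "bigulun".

tofnap and rehip both end in -p yet inflect differently (tofnip, harehip), so the final letter is not what conditions the rule; the last vowel is.
"bigulun" has last vowel 'u'. The one such stem in the data (hikur → hahikur) adds the prefix ha-, so the same rule applies.
So bigulun → habigulun.

habigulun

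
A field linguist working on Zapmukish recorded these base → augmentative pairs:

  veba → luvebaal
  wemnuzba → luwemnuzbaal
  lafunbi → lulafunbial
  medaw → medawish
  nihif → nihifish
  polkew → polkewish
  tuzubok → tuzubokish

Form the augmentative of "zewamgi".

"zewamgi" ends in a vowel. The stems ending in a vowel (veba → luvebaal, wemnuzba → luwemnuzbaal, lafunbi → lulafunbial) add lu- … -al around the stem.
So zewamgi → luzewamgial.

luzewamgial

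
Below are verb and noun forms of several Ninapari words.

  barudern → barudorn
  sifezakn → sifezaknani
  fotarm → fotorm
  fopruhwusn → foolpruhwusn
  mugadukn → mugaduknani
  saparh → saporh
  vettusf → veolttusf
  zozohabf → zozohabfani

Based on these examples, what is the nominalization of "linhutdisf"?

liolnhutdisf

barudern and fopruhwusn both end in -n yet inflect differently (barudorn, foolpruhwusn), so the final letter is not what conditions the rule; the second-to-last letter is.
"linhutdisf" has second-to-last letter 's'. The stems whose second-to-last letter is 's' (vettusf → veolttusf, fopruhwusn → foolpruhwusn) insert -ol- after the first vowel.
So linhutdisf → liolnhutdisf.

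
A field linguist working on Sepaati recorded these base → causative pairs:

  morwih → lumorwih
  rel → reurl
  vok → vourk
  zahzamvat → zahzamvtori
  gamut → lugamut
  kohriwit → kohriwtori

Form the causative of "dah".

daurh

"dah" has 1 vowel. The stems with 1 vowel (vok → vourk, rel → reurl) insert -ur- after the first vowel.
So dah → daurh.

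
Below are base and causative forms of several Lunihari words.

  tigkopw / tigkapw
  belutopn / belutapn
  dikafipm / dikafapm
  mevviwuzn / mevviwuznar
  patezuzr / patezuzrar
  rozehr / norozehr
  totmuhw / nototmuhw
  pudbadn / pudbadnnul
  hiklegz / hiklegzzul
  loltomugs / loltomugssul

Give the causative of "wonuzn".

belutopn and mevviwuzn both end in -n yet inflect differently (belutapn, mevviwuznar), so the final letter is not what conditions the rule; the second-to-last letter is.
"wonuzn" has second-to-last letter 'z'. The stems whose second-to-last letter is 'z' (mevviwuzn → mevviwuznar, patezuzr → patezuzrar) add -ar.
The other patterns: stems whose second-to-last letter is 'p' change the last vowel to 'a'; stems whose second-to-last letter is 'h' add the prefix no-; stems whose second-to-last letter is 'd' or 'g' double the final consonant and add -ul.
So wonuzn → wonuznar.

wonuznar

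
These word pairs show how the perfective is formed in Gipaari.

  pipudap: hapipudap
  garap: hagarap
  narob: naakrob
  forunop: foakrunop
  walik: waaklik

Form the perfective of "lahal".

halahal

pipudap and forunop both end in -p yet inflect differently (hapipudap, foakrunop), so the final letter is not what conditions the rule; the last vowel is.
"lahal" has last vowel 'a'. The stems whose last vowel is 'a' (pipudap → hapipudap, garap → hagarap) add the prefix ha-.
So lahal → halahal.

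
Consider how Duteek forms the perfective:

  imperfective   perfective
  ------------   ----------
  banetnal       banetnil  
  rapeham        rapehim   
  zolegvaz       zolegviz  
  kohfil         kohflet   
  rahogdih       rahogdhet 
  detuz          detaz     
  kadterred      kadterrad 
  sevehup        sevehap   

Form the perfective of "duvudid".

duvuddet

banetnal and kohfil both end in -l yet inflect differently (banetnil, kohflet), so the final letter is not what conditions the rule; the last vowel is.
"duvudid" has last vowel 'i'. The stems whose last vowel is 'i' (kohfil → kohflet, rahogdih → rahogdhet) delete the last vowel and add -et.
The other patterns: stems whose last vowel is 'a' change the last vowel to 'i'; stems whose last vowel is 'e' or 'u' change the last vowel to 'a'.
So duvudid → duvuddet.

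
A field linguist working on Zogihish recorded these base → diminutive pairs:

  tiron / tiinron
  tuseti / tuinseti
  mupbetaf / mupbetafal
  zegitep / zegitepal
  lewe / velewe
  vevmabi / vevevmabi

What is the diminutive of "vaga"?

tuseti and vevmabi both end in -i yet inflect differently (tuinseti, vevevmabi), so the final letter is not what conditions the rule; the first letter is.
"vaga" begins with v-. The one such stem in the data (vevmabi → vevevmabi) adds the prefix ve-, so the same rule applies.
The other patterns: stems beginning with t- insert -in- after the first vowel; stems beginning with m- or z- add -al.
So vaga → vevaga.

vevaga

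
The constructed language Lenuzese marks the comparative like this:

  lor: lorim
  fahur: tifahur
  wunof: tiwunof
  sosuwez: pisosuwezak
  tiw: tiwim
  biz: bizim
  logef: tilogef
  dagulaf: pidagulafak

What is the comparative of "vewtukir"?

pivewtukirak

"vewtukir" has 3 vowels. The stems with 3 vowels (sosuwez → pisosuwezak, dagulaf → pidagulafak) add pi- … -ak around the stem.
The other patterns: stems with 1 vowel add -im; stems with 2 vowels add the prefix ti-.
So vewtukir → pivewtukirak.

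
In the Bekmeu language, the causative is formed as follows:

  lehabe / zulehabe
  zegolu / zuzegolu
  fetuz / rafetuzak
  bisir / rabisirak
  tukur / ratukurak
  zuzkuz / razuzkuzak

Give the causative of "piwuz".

zegolu and fetuz both have last vowel 'u' yet inflect differently (zuzegolu, rafetuzak), so the last vowel is not what conditions the rule; whether the stem ends in a vowel or a consonant is.
"piwuz" ends in a consonant. The stems ending in a consonant (fetuz → rafetuzak, bisir → rabisirak, tukur → ratukurak) add ra- … -ak around the stem.
So piwuz → rapiwuzak.

rapiwuzak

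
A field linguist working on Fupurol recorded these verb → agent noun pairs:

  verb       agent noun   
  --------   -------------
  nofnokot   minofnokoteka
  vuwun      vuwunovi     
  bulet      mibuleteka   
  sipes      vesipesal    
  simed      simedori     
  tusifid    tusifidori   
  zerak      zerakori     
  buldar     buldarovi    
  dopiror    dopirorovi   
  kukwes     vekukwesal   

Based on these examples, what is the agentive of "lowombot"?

milowomboteka

bulet and kukwes both have last vowel 'e' yet inflect differently (mibuleteka, vekukwesal), so the last vowel is not what conditions the rule; the final letter is.
"lowombot" ends in -t. The stems ending in -t (bulet → mibuleteka, nofnokot → minofnokoteka) add mi- … -eka around the stem.
The other patterns: stems ending in -s add ve- … -al around the stem; stems ending in -n or -r add -ovi; stems ending in -d or -k add -ori.
So lowombot → milowomboteka.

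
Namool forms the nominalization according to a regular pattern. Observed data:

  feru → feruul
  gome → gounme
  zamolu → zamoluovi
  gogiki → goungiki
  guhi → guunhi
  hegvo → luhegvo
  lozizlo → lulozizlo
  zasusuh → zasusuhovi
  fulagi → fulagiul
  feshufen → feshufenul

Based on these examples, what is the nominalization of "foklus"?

foklusul

fulagi and gogiki both end in -i yet inflect differently (fulagiul, goungiki), so the final letter is not what conditions the rule; the first letter is.
"foklus" begins with f-. The stems beginning with f- (feshufen → feshufenul, feru → feruul, fulagi → fulagiul) add -ul.
So foklus → foklusul.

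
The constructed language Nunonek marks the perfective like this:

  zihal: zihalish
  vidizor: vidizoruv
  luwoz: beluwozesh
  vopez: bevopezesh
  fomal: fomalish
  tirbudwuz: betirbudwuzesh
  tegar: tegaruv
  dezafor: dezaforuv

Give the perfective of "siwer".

siweruv

"siwer" ends in -r. The stems ending in -r (tegar → tegaruv, dezafor → dezaforuv, vidizor → vidizoruv) add -uv.
So siwer → siweruv.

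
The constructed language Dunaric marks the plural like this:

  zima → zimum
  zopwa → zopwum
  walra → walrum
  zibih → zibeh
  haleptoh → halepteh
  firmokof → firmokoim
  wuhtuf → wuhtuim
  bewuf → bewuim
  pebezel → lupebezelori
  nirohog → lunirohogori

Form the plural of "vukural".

haleptoh and firmokof both have last vowel 'o' yet inflect differently (halepteh, firmokoim), so the last vowel is not what conditions the rule; the final letter is.
"vukural" ends in -l. The one such stem in the data (pebezel → lupebezelori) adds lu- … -ori around the stem, so the same rule applies.
The other patterns: stems ending in -a drop the final letter and add -um; stems ending in -h change the last vowel to 'e'; stems ending in -f drop the final letter and add -im.
So vukural → luvukuralori.

luvukuralori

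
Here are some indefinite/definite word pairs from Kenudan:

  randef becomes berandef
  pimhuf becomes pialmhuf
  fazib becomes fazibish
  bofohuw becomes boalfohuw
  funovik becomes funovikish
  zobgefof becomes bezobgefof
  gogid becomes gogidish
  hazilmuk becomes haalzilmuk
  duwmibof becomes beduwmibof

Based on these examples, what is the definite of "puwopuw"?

pualwopuw

funovik and hazilmuk both end in -k yet inflect differently (funovikish, haalzilmuk), so the final letter is not what conditions the rule; the last vowel is.
"puwopuw" has last vowel 'u'. The stems whose last vowel is 'u' (hazilmuk → haalzilmuk, bofohuw → boalfohuw, pimhuf → pialmhuf) insert -al- after the first vowel.
The other patterns: stems whose last vowel is 'i' add -ish; stems whose last vowel is 'e' or 'o' add the prefix be-.
So puwopuw → pualwopuw.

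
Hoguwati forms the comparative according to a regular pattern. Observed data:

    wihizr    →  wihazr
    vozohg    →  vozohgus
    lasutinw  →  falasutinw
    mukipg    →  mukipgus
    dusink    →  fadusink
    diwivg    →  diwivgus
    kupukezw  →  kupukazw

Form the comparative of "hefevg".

hefevgus

lasutinw and kupukezw both end in -w yet inflect differently (falasutinw, kupukazw), so the final letter is not what conditions the rule; the second-to-last letter is.
"hefevg" has second-to-last letter 'v'. The one such stem in the data (diwivg → diwivgus) adds -us, so the same rule applies.
So hefevg → hefevgus.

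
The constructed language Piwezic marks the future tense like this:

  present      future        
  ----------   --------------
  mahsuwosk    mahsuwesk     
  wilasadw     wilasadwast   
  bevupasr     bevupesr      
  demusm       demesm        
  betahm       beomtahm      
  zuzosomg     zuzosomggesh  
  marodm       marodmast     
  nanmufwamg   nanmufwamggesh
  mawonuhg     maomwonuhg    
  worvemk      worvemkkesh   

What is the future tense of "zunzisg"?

zunzesg

demusm and betahm both end in -m yet inflect differently (demesm, beomtahm), so the final letter is not what conditions the rule; the second-to-last letter is.
"zunzisg" has second-to-last letter 's'. The stems whose second-to-last letter is 's' (demusm → demesm, bevupasr → bevupesr, mahsuwosk → mahsuwesk) change the last vowel to 'e'.
So zunzisg → zunzesg.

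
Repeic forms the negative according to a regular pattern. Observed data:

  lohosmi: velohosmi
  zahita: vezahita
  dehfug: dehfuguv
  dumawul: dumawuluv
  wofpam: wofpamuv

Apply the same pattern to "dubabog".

dubaboguv

zahita and wofpam both have last vowel 'a' yet inflect differently (vezahita, wofpamuv), so the last vowel is not what conditions the rule; whether the stem ends in a vowel or a consonant is.
"dubabog" ends in a consonant. The stems ending in a consonant (dehfug → dehfuguv, dumawul → dumawuluv, wofpam → wofpamuv) add -uv.
The other pattern: stems ending in a vowel add the prefix ve-.
So dubabog → dubaboguv.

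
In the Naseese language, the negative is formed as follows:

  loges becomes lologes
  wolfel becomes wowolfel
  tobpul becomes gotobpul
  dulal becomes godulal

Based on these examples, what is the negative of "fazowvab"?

gofazowvab

wolfel and tobpul both end in -l yet inflect differently (wowolfel, gotobpul), so the final letter is not what conditions the rule; the last vowel is.
"fazowvab" has last vowel 'a'. The one such stem in the data (dulal → godulal) adds the prefix go-, so the same rule applies.
So fazowvab → gofazowvab.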